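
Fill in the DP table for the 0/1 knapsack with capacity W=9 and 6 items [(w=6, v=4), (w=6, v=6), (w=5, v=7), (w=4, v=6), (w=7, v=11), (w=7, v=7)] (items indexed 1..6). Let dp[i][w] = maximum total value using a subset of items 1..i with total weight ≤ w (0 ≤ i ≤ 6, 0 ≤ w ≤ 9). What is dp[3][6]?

i\w   0   1   2   3   4   5   6   7   8   9
  0   0   0   0   0   0   0   0   0   0   0
  1   0   0   0   0   0   0   4   4   4   4
  2   0   0   0   0   0   0   6   6   6   6
  3   0   0   0   0   0   7   7   7   7   7
  4   0   0   0   0   6   7   7   7   7  13
  5   0   0   0   0   6   7   7  11  11  13
  6   0   0   0   0   6   7   7  11  11  13

7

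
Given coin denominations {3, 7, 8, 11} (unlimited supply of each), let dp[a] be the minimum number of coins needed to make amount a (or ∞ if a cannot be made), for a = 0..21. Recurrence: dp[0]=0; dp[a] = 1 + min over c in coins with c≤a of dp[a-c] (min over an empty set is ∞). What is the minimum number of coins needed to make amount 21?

3

 a  0  1  2  3  4  5  6  7  8  9 10 11 12 13 14 15 16 17 18 19 20 21
dp  0  -  -  1  -  -  2  1  1  3  2  1  4  3  2  2  2  3  2  2  4  3
(- denotes ∞ / unreachable)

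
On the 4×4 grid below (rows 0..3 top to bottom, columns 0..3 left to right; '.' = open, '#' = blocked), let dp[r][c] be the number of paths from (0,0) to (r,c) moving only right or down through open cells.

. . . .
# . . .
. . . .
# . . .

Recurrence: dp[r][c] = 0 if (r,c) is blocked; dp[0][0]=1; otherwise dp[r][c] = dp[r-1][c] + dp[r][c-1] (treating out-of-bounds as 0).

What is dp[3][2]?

r\c   0   1   2   3
  0   1   1   1   1
  1   0   1   2   3
  2   0   1   3   6
  3   0   1   4  10

4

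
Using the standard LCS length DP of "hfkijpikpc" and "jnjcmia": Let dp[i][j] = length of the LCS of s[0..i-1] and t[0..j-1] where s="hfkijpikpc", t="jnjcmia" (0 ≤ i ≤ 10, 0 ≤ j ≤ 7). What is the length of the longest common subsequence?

2

   ''  j  n  j  c  m  i  a
''  0  0  0  0  0  0  0  0
 h  0  0  0  0  0  0  0  0
 f  0  0  0  0  0  0  0  0
 k  0  0  0  0  0  0  0  0
 i  0  0  0  0  0  0  1  1
 j  0  1  1  1  1  1  1  1
 p  0  1  1  1  1  1  1  1
 i  0  1  1  1  1  1  2  2
 k  0  1  1  1  1  1  2  2
 p  0  1  1  1  1  1  2  2
 c  0  1  1  1  2  2  2  2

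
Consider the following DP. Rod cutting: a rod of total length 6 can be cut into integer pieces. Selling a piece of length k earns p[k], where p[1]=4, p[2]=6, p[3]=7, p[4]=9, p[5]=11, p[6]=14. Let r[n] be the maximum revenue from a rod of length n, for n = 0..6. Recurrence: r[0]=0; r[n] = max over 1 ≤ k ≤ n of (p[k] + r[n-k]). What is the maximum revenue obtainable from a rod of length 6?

   n    0    1    2    3    4    5    6
r[n]    0    4    8   12   16   20   24

24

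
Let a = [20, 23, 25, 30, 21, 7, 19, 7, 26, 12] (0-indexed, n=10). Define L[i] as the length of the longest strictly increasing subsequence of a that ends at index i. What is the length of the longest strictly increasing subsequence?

4

   i    0    1    2    3    4    5    6    7    8    9
a[i]   20   23   25   30   21    7   19    7   26   12
L[i]    1    2    3    4    2    1    2    1    4    2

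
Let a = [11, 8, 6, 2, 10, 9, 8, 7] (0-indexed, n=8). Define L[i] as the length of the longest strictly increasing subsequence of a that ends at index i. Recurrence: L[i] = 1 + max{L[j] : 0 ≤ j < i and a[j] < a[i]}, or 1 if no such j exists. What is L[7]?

2

   i    0    1    2    3    4    5    6    7
a[i]   11    8    6    2   10    9    8    7
L[i]    1    1    1    1    2    2    2    2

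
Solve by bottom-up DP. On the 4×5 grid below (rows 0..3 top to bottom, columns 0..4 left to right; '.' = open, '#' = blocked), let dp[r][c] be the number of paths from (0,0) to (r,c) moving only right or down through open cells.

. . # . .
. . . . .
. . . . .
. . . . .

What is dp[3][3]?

16

r\c   0   1   2   3   4
  0   1   1   0   0   0
  1   1   2   2   2   2
  2   1   3   5   7   9
  3   1   4   9  16  25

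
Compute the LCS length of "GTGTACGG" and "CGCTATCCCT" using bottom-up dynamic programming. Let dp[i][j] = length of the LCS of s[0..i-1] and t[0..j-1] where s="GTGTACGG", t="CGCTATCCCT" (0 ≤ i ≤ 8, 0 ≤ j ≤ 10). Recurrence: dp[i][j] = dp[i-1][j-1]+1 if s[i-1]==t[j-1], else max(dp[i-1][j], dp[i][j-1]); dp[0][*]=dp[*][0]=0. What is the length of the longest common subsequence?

   ''  C  G  C  T  A  T  C  C  C  T
''  0  0  0  0  0  0  0  0  0  0  0
 G  0  0  1  1  1  1  1  1  1  1  1
 T  0  0  1  1  2  2  2  2  2  2  2
 G  0  0  1  1  2  2  2  2  2  2  2
 T  0  0  1  1  2  2  3  3  3  3  3
 A  0  0  1  1  2  3  3  3  3  3  3
 C  0  1  1  2  2  3  3  4  4  4  4
 G  0  1  2  2  2  3  3  4  4  4  4
 G  0  1  2  2  2  3  3  4  4  4  4

4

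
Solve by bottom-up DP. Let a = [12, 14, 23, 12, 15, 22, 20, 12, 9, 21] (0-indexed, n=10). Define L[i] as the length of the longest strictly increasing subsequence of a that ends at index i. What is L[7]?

   i    0    1    2    3    4    5    6    7    8    9
a[i]   12   14   23   12   15   22   20   12    9   21
L[i]    1    2    3    1    3    4    4    1    1    5

1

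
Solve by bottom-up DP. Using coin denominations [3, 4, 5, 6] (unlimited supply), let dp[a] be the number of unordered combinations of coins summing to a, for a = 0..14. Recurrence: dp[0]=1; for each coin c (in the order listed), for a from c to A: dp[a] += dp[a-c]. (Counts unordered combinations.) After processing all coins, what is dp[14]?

after  coin     0     1     2     3     4     5     6     7     8     9    10    11    12    13    14
          3     1     0     0     1     0     0     1     0     0     1     0     0     1     0     0
          4     1     0     0     1     1     0     1     1     1     1     1     1     2     1     1
          5     1     0     0     1     1     1     1     1     2     2     2     2     3     3     3
          6     1     0     0     1     1     1     2     1     2     3     3     3     5     4     5

5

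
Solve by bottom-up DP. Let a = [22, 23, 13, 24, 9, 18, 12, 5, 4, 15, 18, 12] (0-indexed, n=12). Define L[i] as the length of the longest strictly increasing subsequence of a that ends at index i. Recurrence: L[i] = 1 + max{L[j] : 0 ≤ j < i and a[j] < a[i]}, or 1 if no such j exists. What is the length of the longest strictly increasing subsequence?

   i    0    1    2    3    4    5    6    7    8    9   10   11
a[i]   22   23   13   24    9   18   12    5    4   15   18   12
L[i]    1    2    1    3    1    2    2    1    1    3    4    2

4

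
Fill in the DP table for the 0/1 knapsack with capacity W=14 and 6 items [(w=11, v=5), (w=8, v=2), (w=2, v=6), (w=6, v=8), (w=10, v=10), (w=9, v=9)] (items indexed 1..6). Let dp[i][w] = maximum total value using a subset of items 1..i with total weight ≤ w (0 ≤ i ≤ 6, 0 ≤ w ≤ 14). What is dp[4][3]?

i\w   0   1   2   3   4   5   6   7   8   9  10  11  12  13  14
  0   0   0   0   0   0   0   0   0   0   0   0   0   0   0   0
  1   0   0   0   0   0   0   0   0   0   0   0   5   5   5   5
  2   0   0   0   0   0   0   0   0   2   2   2   5   5   5   5
  3   0   0   6   6   6   6   6   6   6   6   8   8   8  11  11
  4   0   0   6   6   6   6   8   8  14  14  14  14  14  14  14
  5   0   0   6   6   6   6   8   8  14  14  14  14  16  16  16
  6   0   0   6   6   6   6   8   8  14  14  14  15  16  16  16

6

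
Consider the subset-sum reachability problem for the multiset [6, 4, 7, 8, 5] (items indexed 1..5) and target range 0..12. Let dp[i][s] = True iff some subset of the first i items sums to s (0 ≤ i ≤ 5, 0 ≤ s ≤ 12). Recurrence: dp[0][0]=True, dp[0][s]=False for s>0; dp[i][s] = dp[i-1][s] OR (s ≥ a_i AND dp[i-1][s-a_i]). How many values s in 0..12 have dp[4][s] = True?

8

i\s   0   1   2   3   4   5   6   7   8   9  10  11  12
  0   T   F   F   F   F   F   F   F   F   F   F   F   F
  1   T   F   F   F   F   F   T   F   F   F   F   F   F
  2   T   F   F   F   T   F   T   F   F   F   T   F   F
  3   T   F   F   F   T   F   T   T   F   F   T   T   F
  4   T   F   F   F   T   F   T   T   T   F   T   T   T
  5   T   F   F   F   T   T   T   T   T   T   T   T   T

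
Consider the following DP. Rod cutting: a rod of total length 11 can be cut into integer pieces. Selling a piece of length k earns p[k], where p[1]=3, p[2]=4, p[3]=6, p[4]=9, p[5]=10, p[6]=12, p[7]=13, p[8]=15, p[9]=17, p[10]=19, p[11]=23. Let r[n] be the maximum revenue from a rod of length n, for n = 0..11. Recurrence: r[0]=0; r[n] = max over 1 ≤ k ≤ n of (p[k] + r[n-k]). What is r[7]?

21

   n    0    1    2    3    4    5    6    7    8    9   10   11
r[n]    0    3    6    9   12   15   18   21   24   27   30   33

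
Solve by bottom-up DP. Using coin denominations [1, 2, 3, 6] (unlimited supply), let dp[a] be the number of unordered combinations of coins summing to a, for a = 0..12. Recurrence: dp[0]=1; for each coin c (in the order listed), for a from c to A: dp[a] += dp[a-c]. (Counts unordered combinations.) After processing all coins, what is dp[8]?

after  coin     0     1     2     3     4     5     6     7     8     9    10    11    12
          1     1     1     1     1     1     1     1     1     1     1     1     1     1
          2     1     1     2     2     3     3     4     4     5     5     6     6     7
          3     1     1     2     3     4     5     7     8    10    12    14    16    19
          6     1     1     2     3     4     5     8     9    12    15    18    21    27

12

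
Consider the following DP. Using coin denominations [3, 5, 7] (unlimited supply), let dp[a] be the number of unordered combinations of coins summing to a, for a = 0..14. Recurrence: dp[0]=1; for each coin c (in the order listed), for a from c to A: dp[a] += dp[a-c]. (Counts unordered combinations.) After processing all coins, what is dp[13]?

2

after  coin     0     1     2     3     4     5     6     7     8     9    10    11    12    13    14
          3     1     0     0     1     0     0     1     0     0     1     0     0     1     0     0
          5     1     0     0     1     0     1     1     0     1     1     1     1     1     1     1
          7     1     0     0     1     0     1     1     1     1     1     2     1     2     2     2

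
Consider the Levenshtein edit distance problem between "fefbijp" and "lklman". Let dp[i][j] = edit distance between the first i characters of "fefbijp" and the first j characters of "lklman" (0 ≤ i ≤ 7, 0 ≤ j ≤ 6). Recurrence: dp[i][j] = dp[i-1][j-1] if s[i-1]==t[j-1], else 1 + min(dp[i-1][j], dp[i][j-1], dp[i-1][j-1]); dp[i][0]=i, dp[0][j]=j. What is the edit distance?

   ''  l  k  l  m  a  n
''  0  1  2  3  4  5  6
 f  1  1  2  3  4  5  6
 e  2  2  2  3  4  5  6
 f  3  3  3  3  4  5  6
 b  4  4  4  4  4  5  6
 i  5  5  5  5  5  5  6
 j  6  6  6  6  6  6  6
 p  7  7  7  7  7  7  7

7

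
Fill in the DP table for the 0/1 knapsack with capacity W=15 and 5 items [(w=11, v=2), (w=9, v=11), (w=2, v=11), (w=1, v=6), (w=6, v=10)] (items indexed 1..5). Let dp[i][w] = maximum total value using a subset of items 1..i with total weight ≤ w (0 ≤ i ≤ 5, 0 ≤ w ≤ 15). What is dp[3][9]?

11

i\w   0   1   2   3   4   5   6   7   8   9  10  11  12  13  14  15
  0   0   0   0   0   0   0   0   0   0   0   0   0   0   0   0   0
  1   0   0   0   0   0   0   0   0   0   0   0   2   2   2   2   2
  2   0   0   0   0   0   0   0   0   0  11  11  11  11  11  11  11
  3   0   0  11  11  11  11  11  11  11  11  11  22  22  22  22  22
  4   0   6  11  17  17  17  17  17  17  17  17  22  28  28  28  28
  5   0   6  11  17  17  17  17  17  21  27  27  27  28  28  28  28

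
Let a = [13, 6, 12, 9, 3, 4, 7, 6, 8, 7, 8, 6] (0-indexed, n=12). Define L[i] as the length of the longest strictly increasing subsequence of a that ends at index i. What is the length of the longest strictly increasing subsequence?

   i    0    1    2    3    4    5    6    7    8    9   10   11
a[i]   13    6   12    9    3    4    7    6    8    7    8    6
L[i]    1    1    2    2    1    2    3    3    4    4    5    3

5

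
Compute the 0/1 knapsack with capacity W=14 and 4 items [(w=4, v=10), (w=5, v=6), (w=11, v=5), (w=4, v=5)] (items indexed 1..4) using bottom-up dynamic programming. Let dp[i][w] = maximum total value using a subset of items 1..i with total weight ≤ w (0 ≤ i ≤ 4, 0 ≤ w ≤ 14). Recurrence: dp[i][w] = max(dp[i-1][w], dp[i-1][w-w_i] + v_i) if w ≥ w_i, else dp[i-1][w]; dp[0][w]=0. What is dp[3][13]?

16

i\w   0   1   2   3   4   5   6   7   8   9  10  11  12  13  14
  0   0   0   0   0   0   0   0   0   0   0   0   0   0   0   0
  1   0   0   0   0  10  10  10  10  10  10  10  10  10  10  10
  2   0   0   0   0  10  10  10  10  10  16  16  16  16  16  16
  3   0   0   0   0  10  10  10  10  10  16  16  16  16  16  16
  4   0   0   0   0  10  10  10  10  15  16  16  16  16  21  21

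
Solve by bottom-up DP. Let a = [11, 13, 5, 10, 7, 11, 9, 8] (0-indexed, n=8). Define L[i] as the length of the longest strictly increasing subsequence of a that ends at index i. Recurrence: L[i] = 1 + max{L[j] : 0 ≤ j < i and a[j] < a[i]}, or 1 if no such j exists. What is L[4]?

   i    0    1    2    3    4    5    6    7
a[i]   11   13    5   10    7   11    9    8
L[i]    1    2    1    2    2    3    3    3

2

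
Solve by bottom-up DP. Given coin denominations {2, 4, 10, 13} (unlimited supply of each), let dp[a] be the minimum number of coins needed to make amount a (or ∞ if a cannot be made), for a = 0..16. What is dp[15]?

2

 a  0  1  2  3  4  5  6  7  8  9 10 11 12 13 14 15 16
dp  0  -  1  -  1  -  2  -  2  -  1  -  2  1  2  2  3
(- denotes ∞ / unreachable)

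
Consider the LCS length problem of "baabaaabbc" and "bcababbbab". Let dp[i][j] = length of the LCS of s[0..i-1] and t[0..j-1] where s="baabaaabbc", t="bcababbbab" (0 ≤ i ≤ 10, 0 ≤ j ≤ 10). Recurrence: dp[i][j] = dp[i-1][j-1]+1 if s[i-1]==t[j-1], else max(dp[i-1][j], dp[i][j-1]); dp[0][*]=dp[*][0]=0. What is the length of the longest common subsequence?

   ''  b  c  a  b  a  b  b  b  a  b
''  0  0  0  0  0  0  0  0  0  0  0
 b  0  1  1  1  1  1  1  1  1  1  1
 a  0  1  1  2  2  2  2  2  2  2  2
 a  0  1  1  2  2  3  3  3  3  3  3
 b  0  1  1  2  3  3  4  4  4  4  4
 a  0  1  1  2  3  4  4  4  4  5  5
 a  0  1  1  2  3  4  4  4  4  5  5
 a  0  1  1  2  3  4  4  4  4  5  5
 b  0  1  1  2  3  4  5  5  5  5  6
 b  0  1  1  2  3  4  5  6  6  6  6
 c  0  1  2  2  3  4  5  6  6  6  6

6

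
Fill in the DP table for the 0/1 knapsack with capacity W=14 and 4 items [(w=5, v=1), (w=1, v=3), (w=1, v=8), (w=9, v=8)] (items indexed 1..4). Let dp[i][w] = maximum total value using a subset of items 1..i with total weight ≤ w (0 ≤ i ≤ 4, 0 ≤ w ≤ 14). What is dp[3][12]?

i\w   0   1   2   3   4   5   6   7   8   9  10  11  12  13  14
  0   0   0   0   0   0   0   0   0   0   0   0   0   0   0   0
  1   0   0   0   0   0   1   1   1   1   1   1   1   1   1   1
  2   0   3   3   3   3   3   4   4   4   4   4   4   4   4   4
  3   0   8  11  11  11  11  11  12  12  12  12  12  12  12  12
  4   0   8  11  11  11  11  11  12  12  12  16  19  19  19  19

12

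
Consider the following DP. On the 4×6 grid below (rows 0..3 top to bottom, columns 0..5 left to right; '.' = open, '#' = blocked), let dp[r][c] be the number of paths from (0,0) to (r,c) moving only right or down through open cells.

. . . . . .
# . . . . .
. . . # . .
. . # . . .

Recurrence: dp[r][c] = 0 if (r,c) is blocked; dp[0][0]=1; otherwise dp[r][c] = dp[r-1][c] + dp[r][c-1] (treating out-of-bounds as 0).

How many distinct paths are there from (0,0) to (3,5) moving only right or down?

r\c   0   1   2   3   4   5
  0   1   1   1   1   1   1
  1   0   1   2   3   4   5
  2   0   1   3   0   4   9
  3   0   1   0   0   4  13

13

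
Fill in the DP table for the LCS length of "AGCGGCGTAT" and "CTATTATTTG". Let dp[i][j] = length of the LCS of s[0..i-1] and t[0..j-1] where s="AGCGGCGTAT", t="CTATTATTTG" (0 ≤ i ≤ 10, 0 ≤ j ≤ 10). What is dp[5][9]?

1

   ''  C  T  A  T  T  A  T  T  T  G
''  0  0  0  0  0  0  0  0  0  0  0
 A  0  0  0  1  1  1  1  1  1  1  1
 G  0  0  0  1  1  1  1  1  1  1  2
 C  0  1  1  1  1  1  1  1  1  1  2
 G  0  1  1  1  1  1  1  1  1  1  2
 G  0  1  1  1  1  1  1  1  1  1  2
 C  0  1  1  1  1  1  1  1  1  1  2
 G  0  1  1  1  1  1  1  1  1  1  2
 T  0  1  2  2  2  2  2  2  2  2  2
 A  0  1  2  3  3  3  3  3  3  3  3
 T  0  1  2  3  4  4  4  4  4  4  4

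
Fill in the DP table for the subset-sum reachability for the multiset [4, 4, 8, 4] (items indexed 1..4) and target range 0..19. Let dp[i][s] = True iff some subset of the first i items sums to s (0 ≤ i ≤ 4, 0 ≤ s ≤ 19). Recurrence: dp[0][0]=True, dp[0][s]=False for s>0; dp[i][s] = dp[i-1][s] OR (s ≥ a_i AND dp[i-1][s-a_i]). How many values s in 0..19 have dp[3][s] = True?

5

i\s   0   1   2   3   4   5   6   7   8   9  10  11  12  13  14  15  16  17  18  19
  0   T   F   F   F   F   F   F   F   F   F   F   F   F   F   F   F   F   F   F   F
  1   T   F   F   F   T   F   F   F   F   F   F   F   F   F   F   F   F   F   F   F
  2   T   F   F   F   T   F   F   F   T   F   F   F   F   F   F   F   F   F   F   F
  3   T   F   F   F   T   F   F   F   T   F   F   F   T   F   F   F   T   F   F   F
  4   T   F   F   F   T   F   F   F   T   F   F   F   T   F   F   F   T   F   F   F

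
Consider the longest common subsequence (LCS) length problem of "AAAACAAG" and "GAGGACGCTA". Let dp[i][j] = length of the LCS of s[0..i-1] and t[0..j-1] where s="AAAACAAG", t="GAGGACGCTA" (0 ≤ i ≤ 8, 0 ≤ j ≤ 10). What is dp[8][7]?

4

   ''  G  A  G  G  A  C  G  C  T  A
''  0  0  0  0  0  0  0  0  0  0  0
 A  0  0  1  1  1  1  1  1  1  1  1
 A  0  0  1  1  1  2  2  2  2  2  2
 A  0  0  1  1  1  2  2  2  2  2  3
 A  0  0  1  1  1  2  2  2  2  2  3
 C  0  0  1  1  1  2  3  3  3  3  3
 A  0  0  1  1  1  2  3  3  3  3  4
 A  0  0  1  1  1  2  3  3  3  3  4
 G  0  1  1  2  2  2  3  4  4  4  4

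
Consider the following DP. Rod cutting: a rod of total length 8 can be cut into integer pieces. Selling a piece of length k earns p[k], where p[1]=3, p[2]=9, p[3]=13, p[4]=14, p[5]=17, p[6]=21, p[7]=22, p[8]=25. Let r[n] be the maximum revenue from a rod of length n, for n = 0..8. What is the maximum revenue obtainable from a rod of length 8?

   n    0    1    2    3    4    5    6    7    8
r[n]    0    3    9   13   18   22   27   31   36

36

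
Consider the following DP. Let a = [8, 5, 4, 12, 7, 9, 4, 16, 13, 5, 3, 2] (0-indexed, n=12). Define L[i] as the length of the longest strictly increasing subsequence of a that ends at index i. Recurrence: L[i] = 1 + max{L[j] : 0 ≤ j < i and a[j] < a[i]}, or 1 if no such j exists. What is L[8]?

   i    0    1    2    3    4    5    6    7    8    9   10   11
a[i]    8    5    4   12    7    9    4   16   13    5    3    2
L[i]    1    1    1    2    2    3    1    4    4    2    1    1

4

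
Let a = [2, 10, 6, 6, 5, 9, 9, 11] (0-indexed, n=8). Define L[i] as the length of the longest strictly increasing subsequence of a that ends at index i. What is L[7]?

   i    0    1    2    3    4    5    6    7
a[i]    2   10    6    6    5    9    9   11
L[i]    1    2    2    2    2    3    3    4

4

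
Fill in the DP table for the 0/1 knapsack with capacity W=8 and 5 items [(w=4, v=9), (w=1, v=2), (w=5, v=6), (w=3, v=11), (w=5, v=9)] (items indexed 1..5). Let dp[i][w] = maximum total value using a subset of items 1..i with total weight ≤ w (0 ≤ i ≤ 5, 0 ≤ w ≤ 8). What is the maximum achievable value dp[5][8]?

22

i\w   0   1   2   3   4   5   6   7   8
  0   0   0   0   0   0   0   0   0   0
  1   0   0   0   0   9   9   9   9   9
  2   0   2   2   2   9  11  11  11  11
  3   0   2   2   2   9  11  11  11  11
  4   0   2   2  11  13  13  13  20  22
  5   0   2   2  11  13  13  13  20  22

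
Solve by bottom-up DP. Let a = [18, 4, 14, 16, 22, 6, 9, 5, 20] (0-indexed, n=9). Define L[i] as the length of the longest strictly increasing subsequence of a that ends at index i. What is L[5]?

   i    0    1    2    3    4    5    6    7    8
a[i]   18    4   14   16   22    6    9    5   20
L[i]    1    1    2    3    4    2    3    2    4

2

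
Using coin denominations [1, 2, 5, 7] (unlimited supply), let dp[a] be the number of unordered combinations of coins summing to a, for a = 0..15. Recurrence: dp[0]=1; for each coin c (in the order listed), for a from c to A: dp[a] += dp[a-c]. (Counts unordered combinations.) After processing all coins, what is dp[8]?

8

after  coin     0     1     2     3     4     5     6     7     8     9    10    11    12    13    14    15
          1     1     1     1     1     1     1     1     1     1     1     1     1     1     1     1     1
          2     1     1     2     2     3     3     4     4     5     5     6     6     7     7     8     8
          5     1     1     2     2     3     4     5     6     7     8    10    11    13    14    16    18
          7     1     1     2     2     3     4     5     7     8    10    12    14    17    19    23    26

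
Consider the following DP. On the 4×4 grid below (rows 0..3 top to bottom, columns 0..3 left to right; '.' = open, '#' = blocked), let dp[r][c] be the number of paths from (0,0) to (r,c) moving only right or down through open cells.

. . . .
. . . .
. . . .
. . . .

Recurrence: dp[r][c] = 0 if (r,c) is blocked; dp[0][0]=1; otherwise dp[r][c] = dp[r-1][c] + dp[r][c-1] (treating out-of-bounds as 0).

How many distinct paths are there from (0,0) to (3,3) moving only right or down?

20

r\c   0   1   2   3
  0   1   1   1   1
  1   1   2   3   4
  2   1   3   6  10
  3   1   4  10  20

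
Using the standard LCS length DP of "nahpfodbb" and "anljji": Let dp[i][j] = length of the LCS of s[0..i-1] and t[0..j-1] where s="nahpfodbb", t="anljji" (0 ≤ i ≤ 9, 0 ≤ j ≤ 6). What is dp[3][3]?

1

   ''  a  n  l  j  j  i
''  0  0  0  0  0  0  0
 n  0  0  1  1  1  1  1
 a  0  1  1  1  1  1  1
 h  0  1  1  1  1  1  1
 p  0  1  1  1  1  1  1
 f  0  1  1  1  1  1  1
 o  0  1  1  1  1  1  1
 d  0  1  1  1  1  1  1
 b  0  1  1  1  1  1  1
 b  0  1  1  1  1  1  1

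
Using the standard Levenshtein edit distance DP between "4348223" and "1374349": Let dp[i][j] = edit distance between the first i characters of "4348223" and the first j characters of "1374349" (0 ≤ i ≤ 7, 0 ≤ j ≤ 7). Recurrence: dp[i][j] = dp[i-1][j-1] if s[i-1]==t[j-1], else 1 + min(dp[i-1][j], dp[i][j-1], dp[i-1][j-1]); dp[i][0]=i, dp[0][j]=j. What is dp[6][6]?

   ''  1  3  7  4  3  4  9
''  0  1  2  3  4  5  6  7
 4  1  1  2  3  3  4  5  6
 3  2  2  1  2  3  3  4  5
 4  3  3  2  2  2  3  3  4
 8  4  4  3  3  3  3  4  4
 2  5  5  4  4  4  4  4  5
 2  6  6  5  5  5  5  5  5
 3  7  7  6  6  6  5  6  6

5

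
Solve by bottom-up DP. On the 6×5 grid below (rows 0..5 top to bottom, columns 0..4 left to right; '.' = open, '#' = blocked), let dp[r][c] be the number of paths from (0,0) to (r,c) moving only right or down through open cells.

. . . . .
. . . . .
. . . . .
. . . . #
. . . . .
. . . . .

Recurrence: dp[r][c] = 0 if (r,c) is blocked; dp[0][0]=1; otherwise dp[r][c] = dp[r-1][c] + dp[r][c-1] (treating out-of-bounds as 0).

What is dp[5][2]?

r\c   0   1   2   3   4
  0   1   1   1   1   1
  1   1   2   3   4   5
  2   1   3   6  10  15
  3   1   4  10  20   0
  4   1   5  15  35  35
  5   1   6  21  56  91

21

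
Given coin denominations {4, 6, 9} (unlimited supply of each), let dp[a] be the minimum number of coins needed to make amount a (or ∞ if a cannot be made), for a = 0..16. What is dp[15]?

 a  0  1  2  3  4  5  6  7  8  9 10 11 12 13 14 15 16
dp  0  -  -  -  1  -  1  -  2  1  2  -  2  2  3  2  3
(- denotes ∞ / unreachable)

2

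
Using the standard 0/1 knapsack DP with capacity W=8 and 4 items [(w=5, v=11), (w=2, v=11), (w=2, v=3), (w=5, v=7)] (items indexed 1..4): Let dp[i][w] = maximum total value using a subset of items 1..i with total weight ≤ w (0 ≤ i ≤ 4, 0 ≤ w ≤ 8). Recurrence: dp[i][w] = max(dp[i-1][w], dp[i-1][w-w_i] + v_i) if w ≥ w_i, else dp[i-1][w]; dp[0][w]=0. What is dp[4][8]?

22

i\w   0   1   2   3   4   5   6   7   8
  0   0   0   0   0   0   0   0   0   0
  1   0   0   0   0   0  11  11  11  11
  2   0   0  11  11  11  11  11  22  22
  3   0   0  11  11  14  14  14  22  22
  4   0   0  11  11  14  14  14  22  22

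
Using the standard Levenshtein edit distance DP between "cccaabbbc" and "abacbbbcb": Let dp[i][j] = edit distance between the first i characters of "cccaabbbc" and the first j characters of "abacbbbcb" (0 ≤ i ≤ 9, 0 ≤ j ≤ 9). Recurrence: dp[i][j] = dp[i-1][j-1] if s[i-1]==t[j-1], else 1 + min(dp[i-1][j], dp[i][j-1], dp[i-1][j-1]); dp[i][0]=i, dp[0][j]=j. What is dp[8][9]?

   ''  a  b  a  c  b  b  b  c  b
''  0  1  2  3  4  5  6  7  8  9
 c  1  1  2  3  3  4  5  6  7  8
 c  2  2  2  3  3  4  5  6  6  7
 c  3  3  3  3  3  4  5  6  6  7
 a  4  3  4  3  4  4  5  6  7  7
 a  5  4  4  4  4  5  5  6  7  8
 b  6  5  4  5  5  4  5  5  6  7
 b  7  6  5  5  6  5  4  5  6  6
 b  8  7  6  6  6  6  5  4  5  6
 c  9  8  7  7  6  7  6  5  4  5

6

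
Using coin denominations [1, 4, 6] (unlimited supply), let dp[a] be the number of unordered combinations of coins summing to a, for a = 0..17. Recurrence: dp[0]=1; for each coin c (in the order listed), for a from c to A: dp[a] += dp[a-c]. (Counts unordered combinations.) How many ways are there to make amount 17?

10

after  coin     0     1     2     3     4     5     6     7     8     9    10    11    12    13    14    15    16    17
          1     1     1     1     1     1     1     1     1     1     1     1     1     1     1     1     1     1     1
          4     1     1     1     1     2     2     2     2     3     3     3     3     4     4     4     4     5     5
          6     1     1     1     1     2     2     3     3     4     4     5     5     7     7     8     8    10    10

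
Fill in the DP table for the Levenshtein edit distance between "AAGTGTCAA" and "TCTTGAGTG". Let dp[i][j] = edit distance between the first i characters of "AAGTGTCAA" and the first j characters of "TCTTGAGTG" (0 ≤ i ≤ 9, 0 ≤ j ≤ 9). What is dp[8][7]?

   ''  T  C  T  T  G  A  G  T  G
''  0  1  2  3  4  5  6  7  8  9
 A  1  1  2  3  4  5  5  6  7  8
 A  2  2  2  3  4  5  5  6  7  8
 G  3  3  3  3  4  4  5  5  6  7
 T  4  3  4  3  3  4  5  6  5  6
 G  5  4  4  4  4  3  4  5  6  5
 T  6  5  5  4  4  4  4  5  5  6
 C  7  6  5  5  5  5  5  5  6  6
 A  8  7  6  6  6  6  5  6  6  7
 A  9  8  7  7  7  7  6  6  7  7

6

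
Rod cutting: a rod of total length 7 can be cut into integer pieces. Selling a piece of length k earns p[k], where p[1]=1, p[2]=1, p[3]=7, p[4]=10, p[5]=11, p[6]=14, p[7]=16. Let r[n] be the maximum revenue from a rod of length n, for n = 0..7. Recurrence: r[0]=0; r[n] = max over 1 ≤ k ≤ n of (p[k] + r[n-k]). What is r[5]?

   n    0    1    2    3    4    5    6    7
r[n]    0    1    2    7   10   11   14   17

11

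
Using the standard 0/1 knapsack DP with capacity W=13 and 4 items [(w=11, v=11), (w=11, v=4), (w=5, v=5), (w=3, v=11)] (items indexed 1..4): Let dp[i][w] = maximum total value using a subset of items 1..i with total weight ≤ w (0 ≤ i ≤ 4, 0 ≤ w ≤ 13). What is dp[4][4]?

11

i\w   0   1   2   3   4   5   6   7   8   9  10  11  12  13
  0   0   0   0   0   0   0   0   0   0   0   0   0   0   0
  1   0   0   0   0   0   0   0   0   0   0   0  11  11  11
  2   0   0   0   0   0   0   0   0   0   0   0  11  11  11
  3   0   0   0   0   0   5   5   5   5   5   5  11  11  11
  4   0   0   0  11  11  11  11  11  16  16  16  16  16  16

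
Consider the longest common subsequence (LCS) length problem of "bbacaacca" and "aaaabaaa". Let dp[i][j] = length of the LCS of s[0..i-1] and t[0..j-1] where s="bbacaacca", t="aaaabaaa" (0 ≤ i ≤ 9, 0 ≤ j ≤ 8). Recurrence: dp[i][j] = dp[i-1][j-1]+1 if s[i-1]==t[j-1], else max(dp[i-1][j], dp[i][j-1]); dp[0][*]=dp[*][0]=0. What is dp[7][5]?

3

   ''  a  a  a  a  b  a  a  a
''  0  0  0  0  0  0  0  0  0
 b  0  0  0  0  0  1  1  1  1
 b  0  0  0  0  0  1  1  1  1
 a  0  1  1  1  1  1  2  2  2
 c  0  1  1  1  1  1  2  2  2
 a  0  1  2  2  2  2  2  3  3
 a  0  1  2  3  3  3  3  3  4
 c  0  1  2  3  3  3  3  3  4
 c  0  1  2  3  3  3  3  3  4
 a  0  1  2  3  4  4  4  4  4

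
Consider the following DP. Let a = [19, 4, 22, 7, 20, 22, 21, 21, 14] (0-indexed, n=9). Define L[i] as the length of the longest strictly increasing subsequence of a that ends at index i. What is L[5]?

4

   i    0    1    2    3    4    5    6    7    8
a[i]   19    4   22    7   20   22   21   21   14
L[i]    1    1    2    2    3    4    4    4    3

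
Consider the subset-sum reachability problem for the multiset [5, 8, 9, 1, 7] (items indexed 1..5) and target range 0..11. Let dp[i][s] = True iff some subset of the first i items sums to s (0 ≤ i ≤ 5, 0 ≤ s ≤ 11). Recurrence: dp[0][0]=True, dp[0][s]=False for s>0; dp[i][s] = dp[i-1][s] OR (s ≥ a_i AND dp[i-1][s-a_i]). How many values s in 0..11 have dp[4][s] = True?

i\s   0   1   2   3   4   5   6   7   8   9  10  11
  0   T   F   F   F   F   F   F   F   F   F   F   F
  1   T   F   F   F   F   T   F   F   F   F   F   F
  2   T   F   F   F   F   T   F   F   T   F   F   F
  3   T   F   F   F   F   T   F   F   T   T   F   F
  4   T   T   F   F   F   T   T   F   T   T   T   F
  5   T   T   F   F   F   T   T   T   T   T   T   F

7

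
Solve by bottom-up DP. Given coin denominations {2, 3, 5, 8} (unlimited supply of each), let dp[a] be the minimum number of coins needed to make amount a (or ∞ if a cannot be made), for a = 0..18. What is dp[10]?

2

 a  0  1  2  3  4  5  6  7  8  9 10 11 12 13 14 15 16 17 18
dp  0  -  1  1  2  1  2  2  1  3  2  2  3  2  3  3  2  4  3
(- denotes ∞ / unreachable)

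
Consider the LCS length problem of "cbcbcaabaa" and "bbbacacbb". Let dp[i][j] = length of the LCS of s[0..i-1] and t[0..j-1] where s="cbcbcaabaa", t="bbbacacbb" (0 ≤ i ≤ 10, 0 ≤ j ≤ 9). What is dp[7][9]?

   ''  b  b  b  a  c  a  c  b  b
''  0  0  0  0  0  0  0  0  0  0
 c  0  0  0  0  0  1  1  1  1  1
 b  0  1  1  1  1  1  1  1  2  2
 c  0  1  1  1  1  2  2  2  2  2
 b  0  1  2  2  2  2  2  2  3  3
 c  0  1  2  2  2  3  3  3  3  3
 a  0  1  2  2  3  3  4  4  4  4
 a  0  1  2  2  3  3  4  4  4  4
 b  0  1  2  3  3  3  4  4  5  5
 a  0  1  2  3  4  4  4  4  5  5
 a  0  1  2  3  4  4  5  5  5  5

4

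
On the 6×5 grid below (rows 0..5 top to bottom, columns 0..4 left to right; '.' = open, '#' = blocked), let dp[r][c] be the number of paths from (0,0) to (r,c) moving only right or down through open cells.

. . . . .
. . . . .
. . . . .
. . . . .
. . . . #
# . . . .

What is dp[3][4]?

35

r\c   0   1   2   3   4
  0   1   1   1   1   1
  1   1   2   3   4   5
  2   1   3   6  10  15
  3   1   4  10  20  35
  4   1   5  15  35   0
  5   0   5  20  55  55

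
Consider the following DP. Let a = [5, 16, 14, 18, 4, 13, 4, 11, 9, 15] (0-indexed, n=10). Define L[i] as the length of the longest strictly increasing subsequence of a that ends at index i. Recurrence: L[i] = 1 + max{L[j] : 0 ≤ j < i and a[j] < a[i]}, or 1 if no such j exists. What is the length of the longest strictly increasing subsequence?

   i    0    1    2    3    4    5    6    7    8    9
a[i]    5   16   14   18    4   13    4   11    9   15
L[i]    1    2    2    3    1    2    1    2    2    3

3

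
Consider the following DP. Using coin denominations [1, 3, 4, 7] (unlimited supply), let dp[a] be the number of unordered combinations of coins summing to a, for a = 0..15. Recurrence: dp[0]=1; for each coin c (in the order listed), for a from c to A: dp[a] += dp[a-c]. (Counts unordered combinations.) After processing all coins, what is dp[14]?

19

after  coin     0     1     2     3     4     5     6     7     8     9    10    11    12    13    14    15
          1     1     1     1     1     1     1     1     1     1     1     1     1     1     1     1     1
          3     1     1     1     2     2     2     3     3     3     4     4     4     5     5     5     6
          4     1     1     1     2     3     3     4     5     6     7     8     9    11    12    13    15
          7     1     1     1     2     3     3     4     6     7     8    10    12    14    16    19    22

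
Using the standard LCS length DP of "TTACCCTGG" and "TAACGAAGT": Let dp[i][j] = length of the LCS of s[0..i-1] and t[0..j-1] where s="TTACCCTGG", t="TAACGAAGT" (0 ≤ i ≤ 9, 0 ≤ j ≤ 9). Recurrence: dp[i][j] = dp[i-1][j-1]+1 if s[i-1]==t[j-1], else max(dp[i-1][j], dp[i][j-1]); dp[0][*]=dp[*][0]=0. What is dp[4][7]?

3

   ''  T  A  A  C  G  A  A  G  T
''  0  0  0  0  0  0  0  0  0  0
 T  0  1  1  1  1  1  1  1  1  1
 T  0  1  1  1  1  1  1  1  1  2
 A  0  1  2  2  2  2  2  2  2  2
 C  0  1  2  2  3  3  3  3  3  3
 C  0  1  2  2  3  3  3  3  3  3
 C  0  1  2  2  3  3  3  3  3  3
 T  0  1  2  2  3  3  3  3  3  4
 G  0  1  2  2  3  4  4  4  4  4
 G  0  1  2  2  3  4  4  4  5  5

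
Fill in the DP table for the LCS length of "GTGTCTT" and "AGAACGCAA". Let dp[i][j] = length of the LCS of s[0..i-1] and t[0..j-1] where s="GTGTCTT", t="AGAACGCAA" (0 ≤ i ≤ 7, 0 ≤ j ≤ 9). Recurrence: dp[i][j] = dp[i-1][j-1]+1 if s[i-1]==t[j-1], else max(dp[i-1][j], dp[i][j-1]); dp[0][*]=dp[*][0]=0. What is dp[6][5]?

   ''  A  G  A  A  C  G  C  A  A
''  0  0  0  0  0  0  0  0  0  0
 G  0  0  1  1  1  1  1  1  1  1
 T  0  0  1  1  1  1  1  1  1  1
 G  0  0  1  1  1  1  2  2  2  2
 T  0  0  1  1  1  1  2  2  2  2
 C  0  0  1  1  1  2  2  3  3  3
 T  0  0  1  1  1  2  2  3  3  3
 T  0  0  1  1  1  2  2  3  3  3

2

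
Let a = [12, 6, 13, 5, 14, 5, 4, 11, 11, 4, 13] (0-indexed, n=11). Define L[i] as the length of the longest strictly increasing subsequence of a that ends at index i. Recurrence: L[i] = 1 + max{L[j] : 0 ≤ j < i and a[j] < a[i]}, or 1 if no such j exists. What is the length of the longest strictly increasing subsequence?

3

   i    0    1    2    3    4    5    6    7    8    9   10
a[i]   12    6   13    5   14    5    4   11   11    4   13
L[i]    1    1    2    1    3    1    1    2    2    1    3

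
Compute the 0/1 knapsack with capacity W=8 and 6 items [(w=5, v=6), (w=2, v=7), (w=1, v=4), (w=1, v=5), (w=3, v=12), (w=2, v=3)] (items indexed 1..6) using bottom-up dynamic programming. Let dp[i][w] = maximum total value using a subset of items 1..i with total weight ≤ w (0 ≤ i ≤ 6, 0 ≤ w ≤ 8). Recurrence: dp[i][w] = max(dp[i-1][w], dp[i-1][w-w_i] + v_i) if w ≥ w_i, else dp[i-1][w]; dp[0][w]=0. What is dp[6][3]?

i\w   0   1   2   3   4   5   6   7   8
  0   0   0   0   0   0   0   0   0   0
  1   0   0   0   0   0   6   6   6   6
  2   0   0   7   7   7   7   7  13  13
  3   0   4   7  11  11  11  11  13  17
  4   0   5   9  12  16  16  16  16  18
  5   0   5   9  12  17  21  24  28  28
  6   0   5   9  12  17  21  24  28  28

12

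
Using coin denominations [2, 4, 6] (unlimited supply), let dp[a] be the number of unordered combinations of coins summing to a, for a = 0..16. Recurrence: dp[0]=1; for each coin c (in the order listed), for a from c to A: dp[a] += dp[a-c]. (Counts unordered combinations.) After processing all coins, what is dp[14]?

8

after  coin     0     1     2     3     4     5     6     7     8     9    10    11    12    13    14    15    16
          2     1     0     1     0     1     0     1     0     1     0     1     0     1     0     1     0     1
          4     1     0     1     0     2     0     2     0     3     0     3     0     4     0     4     0     5
          6     1     0     1     0     2     0     3     0     4     0     5     0     7     0     8     0    10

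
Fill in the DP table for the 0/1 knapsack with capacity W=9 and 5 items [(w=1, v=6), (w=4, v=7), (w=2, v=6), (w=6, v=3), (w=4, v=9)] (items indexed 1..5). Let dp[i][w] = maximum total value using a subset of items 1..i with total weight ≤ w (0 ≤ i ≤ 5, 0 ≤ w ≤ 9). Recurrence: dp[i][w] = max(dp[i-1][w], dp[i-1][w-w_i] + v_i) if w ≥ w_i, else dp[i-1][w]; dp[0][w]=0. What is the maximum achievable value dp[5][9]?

i\w   0   1   2   3   4   5   6   7   8   9
  0   0   0   0   0   0   0   0   0   0   0
  1   0   6   6   6   6   6   6   6   6   6
  2   0   6   6   6   7  13  13  13  13  13
  3   0   6   6  12  12  13  13  19  19  19
  4   0   6   6  12  12  13  13  19  19  19
  5   0   6   6  12  12  15  15  21  21  22

22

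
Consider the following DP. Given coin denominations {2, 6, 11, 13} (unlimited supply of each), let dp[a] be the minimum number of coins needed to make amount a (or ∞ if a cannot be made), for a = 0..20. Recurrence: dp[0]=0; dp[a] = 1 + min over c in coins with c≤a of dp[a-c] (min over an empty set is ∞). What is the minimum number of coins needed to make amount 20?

4

 a  0  1  2  3  4  5  6  7  8  9 10 11 12 13 14 15 16 17 18 19 20
dp  0  -  1  -  2  -  1  -  2  -  3  1  2  1  3  2  4  2  3  2  4
(- denotes ∞ / unreachable)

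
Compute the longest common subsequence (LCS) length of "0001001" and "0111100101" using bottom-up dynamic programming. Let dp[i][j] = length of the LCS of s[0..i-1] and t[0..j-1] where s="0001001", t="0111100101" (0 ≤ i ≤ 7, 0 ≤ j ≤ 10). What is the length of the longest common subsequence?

6

   ''  0  1  1  1  1  0  0  1  0  1
''  0  0  0  0  0  0  0  0  0  0  0
 0  0  1  1  1  1  1  1  1  1  1  1
 0  0  1  1  1  1  1  2  2  2  2  2
 0  0  1  1  1  1  1  2  3  3  3  3
 1  0  1  2  2  2  2  2  3  4  4  4
 0  0  1  2  2  2  2  3  3  4  5  5
 0  0  1  2  2  2  2  3  4  4  5  5
 1  0  1  2  3  3  3  3  4  5  5  6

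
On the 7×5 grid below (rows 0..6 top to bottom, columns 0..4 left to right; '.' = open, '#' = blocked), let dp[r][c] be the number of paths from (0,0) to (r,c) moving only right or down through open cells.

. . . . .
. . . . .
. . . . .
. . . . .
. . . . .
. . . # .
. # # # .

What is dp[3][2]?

r\c   0   1   2   3   4
  0   1   1   1   1   1
  1   1   2   3   4   5
  2   1   3   6  10  15
  3   1   4  10  20  35
  4   1   5  15  35  70
  5   1   6  21   0  70
  6   1   0   0   0  70

10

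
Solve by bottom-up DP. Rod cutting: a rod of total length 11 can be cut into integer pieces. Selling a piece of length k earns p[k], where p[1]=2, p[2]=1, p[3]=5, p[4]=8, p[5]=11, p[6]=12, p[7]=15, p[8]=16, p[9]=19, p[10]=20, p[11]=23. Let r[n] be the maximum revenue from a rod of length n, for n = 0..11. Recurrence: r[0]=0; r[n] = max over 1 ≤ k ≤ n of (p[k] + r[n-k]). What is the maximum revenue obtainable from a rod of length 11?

   n    0    1    2    3    4    5    6    7    8    9   10   11
r[n]    0    2    4    6    8   11   13   15   17   19   22   24

24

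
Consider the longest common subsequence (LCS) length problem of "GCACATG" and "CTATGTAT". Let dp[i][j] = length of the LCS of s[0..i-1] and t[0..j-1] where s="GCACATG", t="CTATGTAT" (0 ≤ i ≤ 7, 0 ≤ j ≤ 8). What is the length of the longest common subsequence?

4

   ''  C  T  A  T  G  T  A  T
''  0  0  0  0  0  0  0  0  0
 G  0  0  0  0  0  1  1  1  1
 C  0  1  1  1  1  1  1  1  1
 A  0  1  1  2  2  2  2  2  2
 C  0  1  1  2  2  2  2  2  2
 A  0  1  1  2  2  2  2  3  3
 T  0  1  2  2  3  3  3  3  4
 G  0  1  2  2  3  4  4  4  4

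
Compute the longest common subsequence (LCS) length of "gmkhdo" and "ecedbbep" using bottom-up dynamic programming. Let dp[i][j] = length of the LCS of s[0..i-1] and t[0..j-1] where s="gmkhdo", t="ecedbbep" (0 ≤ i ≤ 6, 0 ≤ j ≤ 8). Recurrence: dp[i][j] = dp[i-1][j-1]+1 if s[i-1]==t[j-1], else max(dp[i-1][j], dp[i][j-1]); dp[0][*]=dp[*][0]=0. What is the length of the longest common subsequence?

1

   ''  e  c  e  d  b  b  e  p
''  0  0  0  0  0  0  0  0  0
 g  0  0  0  0  0  0  0  0  0
 m  0  0  0  0  0  0  0  0  0
 k  0  0  0  0  0  0  0  0  0
 h  0  0  0  0  0  0  0  0  0
 d  0  0  0  0  1  1  1  1  1
 o  0  0  0  0  1  1  1  1  1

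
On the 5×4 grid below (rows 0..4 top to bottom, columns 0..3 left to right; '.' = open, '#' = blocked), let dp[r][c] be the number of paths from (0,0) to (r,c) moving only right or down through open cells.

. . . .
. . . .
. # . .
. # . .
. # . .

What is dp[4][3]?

r\c   0   1   2   3
  0   1   1   1   1
  1   1   2   3   4
  2   1   0   3   7
  3   1   0   3  10
  4   1   0   3  13

13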